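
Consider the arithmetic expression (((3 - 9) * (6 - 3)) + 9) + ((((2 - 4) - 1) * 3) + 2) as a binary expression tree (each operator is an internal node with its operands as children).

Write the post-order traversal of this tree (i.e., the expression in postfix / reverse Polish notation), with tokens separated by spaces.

3 9 - 6 3 - * 9 + 2 4 - 1 - 3 * 2 + +

Post-order on an expression tree gives postfix notation: for each operator, emit left operand, right operand, then the operator.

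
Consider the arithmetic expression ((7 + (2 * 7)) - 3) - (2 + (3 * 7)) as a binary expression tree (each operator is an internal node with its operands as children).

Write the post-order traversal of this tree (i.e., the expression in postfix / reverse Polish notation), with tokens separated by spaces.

7 2 7 * + 3 - 2 3 7 * + -

Post-order on an expression tree gives postfix notation: for each operator, emit left operand, right operand, then the operator.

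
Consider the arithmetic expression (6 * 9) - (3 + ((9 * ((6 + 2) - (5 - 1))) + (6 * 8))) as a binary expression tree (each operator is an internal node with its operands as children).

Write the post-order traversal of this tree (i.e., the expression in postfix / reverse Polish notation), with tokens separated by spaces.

Post-order on an expression tree gives postfix notation: for each operator, emit left operand, right operand, then the operator.

6 9 * 3 9 6 2 + 5 1 - - * 6 8 * + + -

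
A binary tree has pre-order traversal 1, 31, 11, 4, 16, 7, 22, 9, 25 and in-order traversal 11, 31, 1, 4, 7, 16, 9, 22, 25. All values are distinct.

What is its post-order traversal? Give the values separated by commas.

11, 31, 7, 9, 25, 22, 16, 4, 1

The first element of pre-order is the root; it splits in-order into left and right subtrees.
Root 1: left subtree has 2 nodes {11, 31}, right has 6 {4, 7, 16, 9, 22, 25}.
  Root 31: left subtree has 1 node {11}, right has 0 { }.
  Root 4: left subtree has 0 nodes { }, right has 5 {7, 16, 9, 22, 25}.
    Root 16: left subtree has 1 node {7}, right has 3 {9, 22, 25}.
      Root 22: left subtree has 1 node {9}, right has 1 {25}.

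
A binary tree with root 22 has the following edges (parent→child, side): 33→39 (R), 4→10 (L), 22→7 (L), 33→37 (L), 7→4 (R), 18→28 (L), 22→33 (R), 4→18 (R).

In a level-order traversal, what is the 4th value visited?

Level-order visits nodes level by level from the root, left to right within each level.
Level 0: 22
Level 1: 7, 33
Level 2: 4, 37, 39
Level 3: 10, 18
Level 4: 28
Full level-order sequence: 22, 7, 33, 4, 37, 39, 10, 18, 28.

4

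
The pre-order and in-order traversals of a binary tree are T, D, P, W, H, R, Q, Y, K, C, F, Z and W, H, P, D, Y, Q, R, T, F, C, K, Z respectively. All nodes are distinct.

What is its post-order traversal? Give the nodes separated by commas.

H, W, P, Y, Q, R, D, F, C, Z, K, T

The first element of pre-order is the root; it splits in-order into left and right subtrees.
Root T: left subtree has 7 nodes {W, H, P, D, Y, Q, R}, right has 4 {F, C, K, Z}.
  Root D: left subtree has 3 nodes {W, H, P}, right has 3 {Y, Q, R}.
    Root P: left subtree has 2 nodes {W, H}, right has 0 { }.
      Root W: left subtree has 0 nodes { }, right has 1 {H}.
    Root R: left subtree has 2 nodes {Y, Q}, right has 0 { }.
      Root Q: left subtree has 1 node {Y}, right has 0 { }.
  Root K: left subtree has 2 nodes {F, C}, right has 1 {Z}.
    Root C: left subtree has 1 node {F}, right has 0 { }.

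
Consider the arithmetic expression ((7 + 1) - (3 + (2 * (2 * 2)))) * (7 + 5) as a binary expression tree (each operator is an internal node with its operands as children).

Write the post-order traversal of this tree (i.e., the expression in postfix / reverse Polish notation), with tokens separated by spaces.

7 1 + 3 2 2 2 * * + - 7 5 + *

Post-order on an expression tree gives postfix notation: for each operator, emit left operand, right operand, then the operator.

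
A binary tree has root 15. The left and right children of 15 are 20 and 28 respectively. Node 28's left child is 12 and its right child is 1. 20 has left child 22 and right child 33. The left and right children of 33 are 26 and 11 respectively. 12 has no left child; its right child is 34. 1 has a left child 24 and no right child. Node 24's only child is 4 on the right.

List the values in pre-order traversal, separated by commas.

Pre-order visits the node, then its left subtree, then its right subtree.
Visit 15.
At 15: go left to 20.
  Visit 20.
  At 20: go left to 22.
    22 is a leaf — visit 22.
  At 20: go right to 33.
    Visit 33.
    At 33: go left to 26.
      26 is a leaf — visit 26.
    At 33: go right to 11.
      11 is a leaf — visit 11.
At 15: go right to 28.
  Visit 28.
  At 28: go left to 12.
    Visit 12.
    At 12: no left child.
    At 12: go right to 34.
      34 is a leaf — visit 34.
  At 28: go right to 1.
    Visit 1.
    At 1: go left to 24.
      Visit 24.
      At 24: no left child.
      At 24: go right to 4.
        4 is a leaf — visit 4.
    At 1: no right child.

15, 20, 22, 33, 26, 11, 28, 12, 34, 1, 24, 4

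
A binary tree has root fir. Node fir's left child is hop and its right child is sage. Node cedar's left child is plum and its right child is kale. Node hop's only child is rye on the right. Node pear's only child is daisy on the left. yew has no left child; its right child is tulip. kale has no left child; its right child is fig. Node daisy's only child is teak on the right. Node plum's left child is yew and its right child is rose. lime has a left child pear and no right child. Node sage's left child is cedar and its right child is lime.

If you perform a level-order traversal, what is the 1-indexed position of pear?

9

Level-order visits nodes level by level from the root, left to right within each level.
Level 0: fir
Level 1: hop, sage
Level 2: rye, cedar, lime
Level 3: plum, kale, pear
Level 4: yew, rose, fig, daisy
Level 5: tulip, teak
Full level-order sequence: fir, hop, sage, rye, cedar, lime, plum, kale, pear, yew, rose, fig, daisy, tulip, teak.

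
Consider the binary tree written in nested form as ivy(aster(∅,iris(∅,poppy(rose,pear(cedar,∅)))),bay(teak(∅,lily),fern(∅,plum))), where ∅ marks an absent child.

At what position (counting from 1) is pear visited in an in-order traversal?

In-order visits the left subtree, then the node, then the right subtree.
At ivy: go left to aster.
  At aster: no left child.
  Visit aster.
  At aster: go right to iris.
    At iris: no left child.
    Visit iris.
    At iris: go right to poppy.
      At poppy: go left to rose.
        rose is a leaf — visit rose.
      Visit poppy.
      At poppy: go right to pear.
        At pear: go left to cedar.
          cedar is a leaf — visit cedar.
        Visit pear.
        At pear: no right child.
Visit ivy.
At ivy: go right to bay.
  At bay: go left to teak.
    At teak: no left child.
    Visit teak.
    At teak: go right to lily.
      lily is a leaf — visit lily.
  Visit bay.
  At bay: go right to fern.
    At fern: no left child.
    Visit fern.
    At fern: go right to plum.
      plum is a leaf — visit plum.
Full in-order sequence: aster, iris, rose, poppy, cedar, pear, ivy, teak, lily, bay, fern, plum.

6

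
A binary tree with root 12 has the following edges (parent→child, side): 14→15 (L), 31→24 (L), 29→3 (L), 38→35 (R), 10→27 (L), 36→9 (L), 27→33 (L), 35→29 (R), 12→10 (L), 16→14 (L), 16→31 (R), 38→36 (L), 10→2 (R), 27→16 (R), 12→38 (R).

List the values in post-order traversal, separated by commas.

Post-order visits the left subtree, then the right subtree, then the node.
At 12: go left to 10.
  At 10: go left to 27.
    At 27: go left to 33.
      33 is a leaf — visit 33.
    At 27: go right to 16.
      At 16: go left to 14.
        At 14: go left to 15.
          15 is a leaf — visit 15.
        At 14: no right child.
        Visit 14.
      At 16: go right to 31.
        At 31: go left to 24.
          24 is a leaf — visit 24.
        At 31: no right child.
        Visit 31.
      Visit 16.
    Visit 27.
  At 10: go right to 2.
    2 is a leaf — visit 2.
  Visit 10.
At 12: go right to 38.
  At 38: go left to 36.
    At 36: go left to 9.
      9 is a leaf — visit 9.
    At 36: no right child.
    Visit 36.
  At 38: go right to 35.
    At 35: no left child.
    At 35: go right to 29.
      At 29: go left to 3.
        3 is a leaf — visit 3.
      At 29: no right child.
      Visit 29.
    Visit 35.
  Visit 38.
Visit 12.

33, 15, 14, 24, 31, 16, 27, 2, 10, 9, 36, 3, 29, 35, 38, 12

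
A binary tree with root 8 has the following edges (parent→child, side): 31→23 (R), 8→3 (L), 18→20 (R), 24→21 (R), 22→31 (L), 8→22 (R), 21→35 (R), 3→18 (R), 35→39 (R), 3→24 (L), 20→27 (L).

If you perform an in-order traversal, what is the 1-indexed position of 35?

In-order visits the left subtree, then the node, then the right subtree.
At 8: go left to 3.
  At 3: go left to 24.
    At 24: no left child.
    Visit 24.
    At 24: go right to 21.
      At 21: no left child.
      Visit 21.
      At 21: go right to 35.
        At 35: no left child.
        Visit 35.
        At 35: go right to 39.
          39 is a leaf — visit 39.
  Visit 3.
  At 3: go right to 18.
    At 18: no left child.
    Visit 18.
    At 18: go right to 20.
      At 20: go left to 27.
        27 is a leaf — visit 27.
      Visit 20.
      At 20: no right child.
Visit 8.
At 8: go right to 22.
  At 22: go left to 31.
    At 31: no left child.
    Visit 31.
    At 31: go right to 23.
      23 is a leaf — visit 23.
  Visit 22.
  At 22: no right child.
Full in-order sequence: 24, 21, 35, 39, 3, 18, 27, 20, 8, 31, 23, 22.

3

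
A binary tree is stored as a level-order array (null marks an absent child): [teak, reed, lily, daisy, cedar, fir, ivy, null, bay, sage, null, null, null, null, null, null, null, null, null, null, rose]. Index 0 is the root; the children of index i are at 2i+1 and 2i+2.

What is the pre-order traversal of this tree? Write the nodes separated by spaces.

Pre-order visits the node, then its left subtree, then its right subtree.
Visit teak.
At teak: go left to reed.
  Visit reed.
  At reed: go left to daisy.
    Visit daisy.
    At daisy: no left child.
    At daisy: go right to bay.
      bay is a leaf — visit bay.
  At reed: go right to cedar.
    Visit cedar.
    At cedar: go left to sage.
      Visit sage.
      At sage: no left child.
      At sage: go right to rose.
        rose is a leaf — visit rose.
    At cedar: no right child.
At teak: go right to lily.
  Visit lily.
  At lily: go left to fir.
    fir is a leaf — visit fir.
  At lily: go right to ivy.
    ivy is a leaf — visit ivy.

teak reed daisy bay cedar sage rose lily fir ivy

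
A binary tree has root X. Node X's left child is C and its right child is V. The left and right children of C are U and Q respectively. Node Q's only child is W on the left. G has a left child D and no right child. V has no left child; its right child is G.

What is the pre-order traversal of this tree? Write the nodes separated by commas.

X, C, U, Q, W, V, G, D

Pre-order visits the node, then its left subtree, then its right subtree.
Visit X.
At X: go left to C.
  Visit C.
  At C: go left to U.
    U is a leaf — visit U.
  At C: go right to Q.
    Visit Q.
    At Q: go left to W.
      W is a leaf — visit W.
    At Q: no right child.
At X: go right to V.
  Visit V.
  At V: no left child.
  At V: go right to G.
    Visit G.
    At G: go left to D.
      D is a leaf — visit D.
    At G: no right child.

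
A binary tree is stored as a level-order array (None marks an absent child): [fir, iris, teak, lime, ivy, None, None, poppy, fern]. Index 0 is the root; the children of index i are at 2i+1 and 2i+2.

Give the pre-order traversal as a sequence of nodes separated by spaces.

Pre-order visits the node, then its left subtree, then its right subtree.
Visit fir.
At fir: go left to iris.
  Visit iris.
  At iris: go left to lime.
    Visit lime.
    At lime: go left to poppy.
      poppy is a leaf — visit poppy.
    At lime: go right to fern.
      fern is a leaf — visit fern.
  At iris: go right to ivy.
    ivy is a leaf — visit ivy.
At fir: go right to teak.
  teak is a leaf — visit teak.

fir iris lime poppy fern ivy teak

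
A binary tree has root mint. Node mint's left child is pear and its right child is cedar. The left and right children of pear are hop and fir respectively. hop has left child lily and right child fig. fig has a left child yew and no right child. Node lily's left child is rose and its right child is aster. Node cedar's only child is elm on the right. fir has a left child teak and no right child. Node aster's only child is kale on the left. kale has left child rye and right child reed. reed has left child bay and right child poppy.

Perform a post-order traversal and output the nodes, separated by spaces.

rose rye bay poppy reed kale aster lily yew fig hop teak fir pear elm cedar mint

Post-order visits the left subtree, then the right subtree, then the node.
At mint: go left to pear.
  At pear: go left to hop.
    At hop: go left to lily.
      At lily: go left to rose.
        rose is a leaf — visit rose.
      At lily: go right to aster.
        At aster: go left to kale.
          At kale: go left to rye.
            rye is a leaf — visit rye.
          At kale: go right to reed.
            At reed: go left to bay.
              bay is a leaf — visit bay.
            At reed: go right to poppy.
              poppy is a leaf — visit poppy.
            Visit reed.
          Visit kale.
        At aster: no right child.
        Visit aster.
      Visit lily.
    At hop: go right to fig.
      At fig: go left to yew.
        yew is a leaf — visit yew.
      At fig: no right child.
      Visit fig.
    Visit hop.
  At pear: go right to fir.
    At fir: go left to teak.
      teak is a leaf — visit teak.
    At fir: no right child.
    Visit fir.
  Visit pear.
At mint: go right to cedar.
  At cedar: no left child.
  At cedar: go right to elm.
    elm is a leaf — visit elm.
  Visit cedar.
Visit mint.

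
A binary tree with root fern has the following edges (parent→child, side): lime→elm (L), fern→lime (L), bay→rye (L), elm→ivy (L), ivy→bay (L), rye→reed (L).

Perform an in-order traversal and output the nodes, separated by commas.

In-order visits the left subtree, then the node, then the right subtree.
At fern: go left to lime.
  At lime: go left to elm.
    At elm: go left to ivy.
      At ivy: go left to bay.
        At bay: go left to rye.
          At rye: go left to reed.
            reed is a leaf — visit reed.
          Visit rye.
          At rye: no right child.
        Visit bay.
        At bay: no right child.
      Visit ivy.
      At ivy: no right child.
    Visit elm.
    At elm: no right child.
  Visit lime.
  At lime: no right child.
Visit fern.
At fern: no right child.

reed, rye, bay, ivy, elm, lime, fern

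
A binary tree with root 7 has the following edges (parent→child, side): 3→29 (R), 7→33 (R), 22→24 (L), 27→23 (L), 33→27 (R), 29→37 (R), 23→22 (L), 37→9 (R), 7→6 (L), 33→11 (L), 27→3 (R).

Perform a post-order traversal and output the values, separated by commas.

6, 11, 24, 22, 23, 9, 37, 29, 3, 27, 33, 7

Post-order visits the left subtree, then the right subtree, then the node.
At 7: go left to 6.
  6 is a leaf — visit 6.
At 7: go right to 33.
  At 33: go left to 11.
    11 is a leaf — visit 11.
  At 33: go right to 27.
    At 27: go left to 23.
      At 23: go left to 22.
        At 22: go left to 24.
          24 is a leaf — visit 24.
        At 22: no right child.
        Visit 22.
      At 23: no right child.
      Visit 23.
    At 27: go right to 3.
      At 3: no left child.
      At 3: go right to 29.
        At 29: no left child.
        At 29: go right to 37.
          At 37: no left child.
          At 37: go right to 9.
            9 is a leaf — visit 9.
          Visit 37.
        Visit 29.
      Visit 3.
    Visit 27.
  Visit 33.
Visit 7.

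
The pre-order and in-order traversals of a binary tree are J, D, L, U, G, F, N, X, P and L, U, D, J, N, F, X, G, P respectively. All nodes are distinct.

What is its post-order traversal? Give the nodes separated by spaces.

The first element of pre-order is the root; it splits in-order into left and right subtrees.
Root J: left subtree has 3 nodes {L, U, D}, right has 5 {N, F, X, G, P}.
  Root D: left subtree has 2 nodes {L, U}, right has 0 { }.
    Root L: left subtree has 0 nodes { }, right has 1 {U}.
  Root G: left subtree has 3 nodes {N, F, X}, right has 1 {P}.
    Root F: left subtree has 1 node {N}, right has 1 {X}.

U L D N X F P G J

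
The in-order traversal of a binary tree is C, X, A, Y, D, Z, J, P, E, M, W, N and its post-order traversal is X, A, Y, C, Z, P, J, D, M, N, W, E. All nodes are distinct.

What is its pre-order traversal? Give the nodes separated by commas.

E, D, C, Y, A, X, J, Z, P, W, M, N

The last element of post-order is the root; it splits in-order into left and right subtrees.
Root E: left subtree has 8 nodes {C, X, A, Y, D, Z, J, P}, right has 3 {M, W, N}.
  Root D: left subtree has 4 nodes {C, X, A, Y}, right has 3 {Z, J, P}.
    Root C: left subtree has 0 nodes { }, right has 3 {X, A, Y}.
      Root Y: left subtree has 2 nodes {X, A}, right has 0 { }.
        Root A: left subtree has 1 node {X}, right has 0 { }.
    Root J: left subtree has 1 node {Z}, right has 1 {P}.
  Root W: left subtree has 1 node {M}, right has 1 {N}.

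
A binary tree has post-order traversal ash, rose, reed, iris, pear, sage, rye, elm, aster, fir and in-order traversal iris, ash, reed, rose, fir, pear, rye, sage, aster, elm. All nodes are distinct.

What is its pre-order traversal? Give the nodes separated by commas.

fir, iris, reed, ash, rose, aster, rye, pear, sage, elm

The last element of post-order is the root; it splits in-order into left and right subtrees.
Root fir: left subtree has 4 nodes {iris, ash, reed, rose}, right has 5 {pear, rye, sage, aster, elm}.
  Root iris: left subtree has 0 nodes { }, right has 3 {ash, reed, rose}.
    Root reed: left subtree has 1 node {ash}, right has 1 {rose}.
  Root aster: left subtree has 3 nodes {pear, rye, sage}, right has 1 {elm}.
    Root rye: left subtree has 1 node {pear}, right has 1 {sage}.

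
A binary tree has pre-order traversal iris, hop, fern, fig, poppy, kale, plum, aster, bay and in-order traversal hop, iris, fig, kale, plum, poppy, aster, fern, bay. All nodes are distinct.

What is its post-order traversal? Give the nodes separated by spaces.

hop plum kale aster poppy fig bay fern iris

The first element of pre-order is the root; it splits in-order into left and right subtrees.
Root iris: left subtree has 1 node {hop}, right has 7 {fig, kale, plum, poppy, aster, fern, bay}.
  Root fern: left subtree has 5 nodes {fig, kale, plum, poppy, aster}, right has 1 {bay}.
    Root fig: left subtree has 0 nodes { }, right has 4 {kale, plum, poppy, aster}.
      Root poppy: left subtree has 2 nodes {kale, plum}, right has 1 {aster}.
        Root kale: left subtree has 0 nodes { }, right has 1 {plum}.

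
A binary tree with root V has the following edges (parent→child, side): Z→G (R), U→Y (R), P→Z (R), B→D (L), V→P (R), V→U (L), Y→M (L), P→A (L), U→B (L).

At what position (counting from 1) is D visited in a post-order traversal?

Post-order visits the left subtree, then the right subtree, then the node.
At V: go left to U.
  At U: go left to B.
    At B: go left to D.
      D is a leaf — visit D.
    At B: no right child.
    Visit B.
  At U: go right to Y.
    At Y: go left to M.
      M is a leaf — visit M.
    At Y: no right child.
    Visit Y.
  Visit U.
At V: go right to P.
  At P: go left to A.
    A is a leaf — visit A.
  At P: go right to Z.
    At Z: no left child.
    At Z: go right to G.
      G is a leaf — visit G.
    Visit Z.
  Visit P.
Visit V.
Full post-order sequence: D, B, M, Y, U, A, G, Z, P, V.

1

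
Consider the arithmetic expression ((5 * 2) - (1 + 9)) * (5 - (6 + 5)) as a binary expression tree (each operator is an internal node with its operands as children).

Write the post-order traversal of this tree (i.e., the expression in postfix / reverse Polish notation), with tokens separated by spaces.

Post-order on an expression tree gives postfix notation: for each operator, emit left operand, right operand, then the operator.

5 2 * 1 9 + - 5 6 5 + - *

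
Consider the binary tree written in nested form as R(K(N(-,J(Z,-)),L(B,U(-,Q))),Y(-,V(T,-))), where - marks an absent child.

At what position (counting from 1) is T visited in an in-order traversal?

In-order visits the left subtree, then the node, then the right subtree.
At R: go left to K.
  At K: go left to N.
    At N: no left child.
    Visit N.
    At N: go right to J.
      At J: go left to Z.
        Z is a leaf — visit Z.
      Visit J.
      At J: no right child.
  Visit K.
  At K: go right to L.
    At L: go left to B.
      B is a leaf — visit B.
    Visit L.
    At L: go right to U.
      At U: no left child.
      Visit U.
      At U: go right to Q.
        Q is a leaf — visit Q.
Visit R.
At R: go right to Y.
  At Y: no left child.
  Visit Y.
  At Y: go right to V.
    At V: go left to T.
      T is a leaf — visit T.
    Visit V.
    At V: no right child.
Full in-order sequence: N, Z, J, K, B, L, U, Q, R, Y, T, V.

11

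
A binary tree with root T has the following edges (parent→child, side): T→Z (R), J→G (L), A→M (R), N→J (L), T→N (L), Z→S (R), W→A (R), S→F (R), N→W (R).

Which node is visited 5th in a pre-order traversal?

W

Pre-order visits the node, then its left subtree, then its right subtree.
Visit T.
At T: go left to N.
  Visit N.
  At N: go left to J.
    Visit J.
    At J: go left to G.
      G is a leaf — visit G.
    At J: no right child.
  At N: go right to W.
    Visit W.
    At W: no left child.
    At W: go right to A.
      Visit A.
      At A: no left child.
      At A: go right to M.
        M is a leaf — visit M.
At T: go right to Z.
  Visit Z.
  At Z: no left child.
  At Z: go right to S.
    Visit S.
    At S: no left child.
    At S: go right to F.
      F is a leaf — visit F.
Full pre-order sequence: T, N, J, G, W, A, M, Z, S, F.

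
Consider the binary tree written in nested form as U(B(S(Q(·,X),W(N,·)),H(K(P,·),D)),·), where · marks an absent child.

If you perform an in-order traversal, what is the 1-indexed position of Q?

1

In-order visits the left subtree, then the node, then the right subtree.
At U: go left to B.
  At B: go left to S.
    At S: go left to Q.
      At Q: no left child.
      Visit Q.
      At Q: go right to X.
        X is a leaf — visit X.
    Visit S.
    At S: go right to W.
      At W: go left to N.
        N is a leaf — visit N.
      Visit W.
      At W: no right child.
  Visit B.
  At B: go right to H.
    At H: go left to K.
      At K: go left to P.
        P is a leaf — visit P.
      Visit K.
      At K: no right child.
    Visit H.
    At H: go right to D.
      D is a leaf — visit D.
Visit U.
At U: no right child.
Full in-order sequence: Q, X, S, N, W, B, P, K, H, D, U.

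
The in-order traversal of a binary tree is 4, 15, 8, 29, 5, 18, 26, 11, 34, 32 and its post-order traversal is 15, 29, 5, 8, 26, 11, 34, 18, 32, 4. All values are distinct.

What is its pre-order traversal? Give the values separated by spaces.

The last element of post-order is the root; it splits in-order into left and right subtrees.
Root 4: left subtree has 0 nodes { }, right has 9 {15, 8, 29, 5, 18, 26, 11, 34, 32}.
  Root 32: left subtree has 8 nodes {15, 8, 29, 5, 18, 26, 11, 34}, right has 0 { }.
    Root 18: left subtree has 4 nodes {15, 8, 29, 5}, right has 3 {26, 11, 34}.
      Root 8: left subtree has 1 node {15}, right has 2 {29, 5}.
        Root 5: left subtree has 1 node {29}, right has 0 { }.
      Root 34: left subtree has 2 nodes {26, 11}, right has 0 { }.
        Root 11: left subtree has 1 node {26}, right has 0 { }.

4 32 18 8 15 5 29 34 11 26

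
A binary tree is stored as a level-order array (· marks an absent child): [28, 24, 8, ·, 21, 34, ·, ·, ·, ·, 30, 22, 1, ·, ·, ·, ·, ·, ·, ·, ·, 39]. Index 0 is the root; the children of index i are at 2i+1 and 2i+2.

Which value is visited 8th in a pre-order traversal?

Pre-order visits the node, then its left subtree, then its right subtree.
Visit 28.
At 28: go left to 24.
  Visit 24.
  At 24: no left child.
  At 24: go right to 21.
    Visit 21.
    At 21: no left child.
    At 21: go right to 30.
      Visit 30.
      At 30: go left to 39.
        39 is a leaf — visit 39.
      At 30: no right child.
At 28: go right to 8.
  Visit 8.
  At 8: go left to 34.
    Visit 34.
    At 34: go left to 22.
      22 is a leaf — visit 22.
    At 34: go right to 1.
      1 is a leaf — visit 1.
  At 8: no right child.
Full pre-order sequence: 28, 24, 21, 30, 39, 8, 34, 22, 1.

22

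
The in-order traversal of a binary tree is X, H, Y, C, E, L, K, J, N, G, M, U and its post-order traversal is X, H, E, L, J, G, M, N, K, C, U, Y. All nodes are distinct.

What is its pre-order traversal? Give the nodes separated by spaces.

Y H X U C K L E N J M G

The last element of post-order is the root; it splits in-order into left and right subtrees.
Root Y: left subtree has 2 nodes {X, H}, right has 9 {C, E, L, K, J, N, G, M, U}.
  Root H: left subtree has 1 node {X}, right has 0 { }.
  Root U: left subtree has 8 nodes {C, E, L, K, J, N, G, M}, right has 0 { }.
    Root C: left subtree has 0 nodes { }, right has 7 {E, L, K, J, N, G, M}.
      Root K: left subtree has 2 nodes {E, L}, right has 4 {J, N, G, M}.
        Root L: left subtree has 1 node {E}, right has 0 { }.
        Root N: left subtree has 1 node {J}, right has 2 {G, M}.
          Root M: left subtree has 1 node {G}, right has 0 { }.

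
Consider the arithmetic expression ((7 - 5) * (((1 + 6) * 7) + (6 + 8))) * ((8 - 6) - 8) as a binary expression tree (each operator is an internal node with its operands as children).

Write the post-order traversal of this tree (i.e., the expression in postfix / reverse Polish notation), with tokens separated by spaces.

Post-order on an expression tree gives postfix notation: for each operator, emit left operand, right operand, then the operator.

7 5 - 1 6 + 7 * 6 8 + + * 8 6 - 8 - *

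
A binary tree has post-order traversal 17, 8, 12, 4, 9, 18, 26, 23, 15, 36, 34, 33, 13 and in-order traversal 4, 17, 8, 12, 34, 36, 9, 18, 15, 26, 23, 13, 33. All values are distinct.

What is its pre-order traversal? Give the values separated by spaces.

13 34 4 12 8 17 36 15 18 9 23 26 33

The last element of post-order is the root; it splits in-order into left and right subtrees.
Root 13: left subtree has 11 nodes {4, 17, 8, 12, 34, 36, 9, 18, 15, 26, 23}, right has 1 {33}.
  Root 34: left subtree has 4 nodes {4, 17, 8, 12}, right has 6 {36, 9, 18, 15, 26, 23}.
    Root 4: left subtree has 0 nodes { }, right has 3 {17, 8, 12}.
      Root 12: left subtree has 2 nodes {17, 8}, right has 0 { }.
        Root 8: left subtree has 1 node {17}, right has 0 { }.
    Root 36: left subtree has 0 nodes { }, right has 5 {9, 18, 15, 26, 23}.
      Root 15: left subtree has 2 nodes {9, 18}, right has 2 {26, 23}.
        Root 18: left subtree has 1 node {9}, right has 0 { }.
        Root 23: left subtree has 1 node {26}, right has 0 { }.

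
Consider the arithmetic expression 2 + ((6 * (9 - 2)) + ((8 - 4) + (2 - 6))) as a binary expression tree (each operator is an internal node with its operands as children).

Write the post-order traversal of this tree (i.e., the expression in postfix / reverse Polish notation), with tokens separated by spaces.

2 6 9 2 - * 8 4 - 2 6 - + + +

Post-order on an expression tree gives postfix notation: for each operator, emit left operand, right operand, then the operator.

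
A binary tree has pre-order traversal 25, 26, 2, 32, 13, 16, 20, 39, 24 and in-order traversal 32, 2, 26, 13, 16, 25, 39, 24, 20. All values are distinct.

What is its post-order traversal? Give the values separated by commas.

32, 2, 16, 13, 26, 24, 39, 20, 25

The first element of pre-order is the root; it splits in-order into left and right subtrees.
Root 25: left subtree has 5 nodes {32, 2, 26, 13, 16}, right has 3 {39, 24, 20}.
  Root 26: left subtree has 2 nodes {32, 2}, right has 2 {13, 16}.
    Root 2: left subtree has 1 node {32}, right has 0 { }.
    Root 13: left subtree has 0 nodes { }, right has 1 {16}.
  Root 20: left subtree has 2 nodes {39, 24}, right has 0 { }.
    Root 39: left subtree has 0 nodes { }, right has 1 {24}.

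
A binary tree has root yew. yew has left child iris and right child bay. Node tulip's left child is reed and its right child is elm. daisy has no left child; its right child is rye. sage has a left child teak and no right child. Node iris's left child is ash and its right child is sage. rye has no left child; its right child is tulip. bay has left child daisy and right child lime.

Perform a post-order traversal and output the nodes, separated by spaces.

ash teak sage iris reed elm tulip rye daisy lime bay yew

Post-order visits the left subtree, then the right subtree, then the node.
At yew: go left to iris.
  At iris: go left to ash.
    ash is a leaf — visit ash.
  At iris: go right to sage.
    At sage: go left to teak.
      teak is a leaf — visit teak.
    At sage: no right child.
    Visit sage.
  Visit iris.
At yew: go right to bay.
  At bay: go left to daisy.
    At daisy: no left child.
    At daisy: go right to rye.
      At rye: no left child.
      At rye: go right to tulip.
        At tulip: go left to reed.
          reed is a leaf — visit reed.
        At tulip: go right to elm.
          elm is a leaf — visit elm.
        Visit tulip.
      Visit rye.
    Visit daisy.
  At bay: go right to lime.
    lime is a leaf — visit lime.
  Visit bay.
Visit yew.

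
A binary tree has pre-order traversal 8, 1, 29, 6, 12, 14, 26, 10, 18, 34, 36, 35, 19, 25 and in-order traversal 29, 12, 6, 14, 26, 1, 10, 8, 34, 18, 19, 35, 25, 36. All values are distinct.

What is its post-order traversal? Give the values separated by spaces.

12 26 14 6 29 10 1 34 19 25 35 36 18 8

The first element of pre-order is the root; it splits in-order into left and right subtrees.
Root 8: left subtree has 7 nodes {29, 12, 6, 14, 26, 1, 10}, right has 6 {34, 18, 19, 35, 25, 36}.
  Root 1: left subtree has 5 nodes {29, 12, 6, 14, 26}, right has 1 {10}.
    Root 29: left subtree has 0 nodes { }, right has 4 {12, 6, 14, 26}.
      Root 6: left subtree has 1 node {12}, right has 2 {14, 26}.
        Root 14: left subtree has 0 nodes { }, right has 1 {26}.
  Root 18: left subtree has 1 node {34}, right has 4 {19, 35, 25, 36}.
    Root 36: left subtree has 3 nodes {19, 35, 25}, right has 0 { }.
      Root 35: left subtree has 1 node {19}, right has 1 {25}.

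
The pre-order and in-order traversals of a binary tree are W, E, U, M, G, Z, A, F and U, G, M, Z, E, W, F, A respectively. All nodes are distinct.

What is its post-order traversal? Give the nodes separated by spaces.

G Z M U E F A W

The first element of pre-order is the root; it splits in-order into left and right subtrees.
Root W: left subtree has 5 nodes {U, G, M, Z, E}, right has 2 {F, A}.
  Root E: left subtree has 4 nodes {U, G, M, Z}, right has 0 { }.
    Root U: left subtree has 0 nodes { }, right has 3 {G, M, Z}.
      Root M: left subtree has 1 node {G}, right has 1 {Z}.
  Root A: left subtree has 1 node {F}, right has 0 { }.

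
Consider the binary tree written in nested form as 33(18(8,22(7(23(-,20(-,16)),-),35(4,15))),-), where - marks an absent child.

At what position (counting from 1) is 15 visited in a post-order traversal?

Post-order visits the left subtree, then the right subtree, then the node.
At 33: go left to 18.
  At 18: go left to 8.
    8 is a leaf — visit 8.
  At 18: go right to 22.
    At 22: go left to 7.
      At 7: go left to 23.
        At 23: no left child.
        At 23: go right to 20.
          At 20: no left child.
          At 20: go right to 16.
            16 is a leaf — visit 16.
          Visit 20.
        Visit 23.
      At 7: no right child.
      Visit 7.
    At 22: go right to 35.
      At 35: go left to 4.
        4 is a leaf — visit 4.
      At 35: go right to 15.
        15 is a leaf — visit 15.
      Visit 35.
    Visit 22.
  Visit 18.
At 33: no right child.
Visit 33.
Full post-order sequence: 8, 16, 20, 23, 7, 4, 15, 35, 22, 18, 33.

7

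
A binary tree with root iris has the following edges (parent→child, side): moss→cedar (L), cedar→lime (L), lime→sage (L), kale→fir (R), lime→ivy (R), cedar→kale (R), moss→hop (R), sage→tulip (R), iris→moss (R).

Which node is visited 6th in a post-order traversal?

kale

Post-order visits the left subtree, then the right subtree, then the node.
At iris: no left child.
At iris: go right to moss.
  At moss: go left to cedar.
    At cedar: go left to lime.
      At lime: go left to sage.
        At sage: no left child.
        At sage: go right to tulip.
          tulip is a leaf — visit tulip.
        Visit sage.
      At lime: go right to ivy.
        ivy is a leaf — visit ivy.
      Visit lime.
    At cedar: go right to kale.
      At kale: no left child.
      At kale: go right to fir.
        fir is a leaf — visit fir.
      Visit kale.
    Visit cedar.
  At moss: go right to hop.
    hop is a leaf — visit hop.
  Visit moss.
Visit iris.
Full post-order sequence: tulip, sage, ivy, lime, fir, kale, cedar, hop, moss, iris.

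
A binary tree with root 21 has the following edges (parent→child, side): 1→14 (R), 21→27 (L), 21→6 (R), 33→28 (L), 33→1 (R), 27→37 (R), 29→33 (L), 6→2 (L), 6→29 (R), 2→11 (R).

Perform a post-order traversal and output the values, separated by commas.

37, 27, 11, 2, 28, 14, 1, 33, 29, 6, 21

Post-order visits the left subtree, then the right subtree, then the node.
At 21: go left to 27.
  At 27: no left child.
  At 27: go right to 37.
    37 is a leaf — visit 37.
  Visit 27.
At 21: go right to 6.
  At 6: go left to 2.
    At 2: no left child.
    At 2: go right to 11.
      11 is a leaf — visit 11.
    Visit 2.
  At 6: go right to 29.
    At 29: go left to 33.
      At 33: go left to 28.
        28 is a leaf — visit 28.
      At 33: go right to 1.
        At 1: no left child.
        At 1: go right to 14.
          14 is a leaf — visit 14.
        Visit 1.
      Visit 33.
    At 29: no right child.
    Visit 29.
  Visit 6.
Visit 21.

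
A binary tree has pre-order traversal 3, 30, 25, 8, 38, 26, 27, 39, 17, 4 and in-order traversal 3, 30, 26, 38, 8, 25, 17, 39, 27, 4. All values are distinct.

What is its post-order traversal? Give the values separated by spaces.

The first element of pre-order is the root; it splits in-order into left and right subtrees.
Root 3: left subtree has 0 nodes { }, right has 9 {30, 26, 38, 8, 25, 17, 39, 27, 4}.
  Root 30: left subtree has 0 nodes { }, right has 8 {26, 38, 8, 25, 17, 39, 27, 4}.
    Root 25: left subtree has 3 nodes {26, 38, 8}, right has 4 {17, 39, 27, 4}.
      Root 8: left subtree has 2 nodes {26, 38}, right has 0 { }.
        Root 38: left subtree has 1 node {26}, right has 0 { }.
      Root 27: left subtree has 2 nodes {17, 39}, right has 1 {4}.
        Root 39: left subtree has 1 node {17}, right has 0 { }.

26 38 8 17 39 4 27 25 30 3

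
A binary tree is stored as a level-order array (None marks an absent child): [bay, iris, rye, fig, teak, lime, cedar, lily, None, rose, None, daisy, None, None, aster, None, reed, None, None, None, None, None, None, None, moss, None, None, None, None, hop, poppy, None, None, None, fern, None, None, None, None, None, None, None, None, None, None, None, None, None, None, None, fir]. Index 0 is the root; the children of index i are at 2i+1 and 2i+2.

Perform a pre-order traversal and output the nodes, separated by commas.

Pre-order visits the node, then its left subtree, then its right subtree.
Visit bay.
At bay: go left to iris.
  Visit iris.
  At iris: go left to fig.
    Visit fig.
    At fig: go left to lily.
      Visit lily.
      At lily: no left child.
      At lily: go right to reed.
        Visit reed.
        At reed: no left child.
        At reed: go right to fern.
          fern is a leaf — visit fern.
    At fig: no right child.
  At iris: go right to teak.
    Visit teak.
    At teak: go left to rose.
      rose is a leaf — visit rose.
    At teak: no right child.
At bay: go right to rye.
  Visit rye.
  At rye: go left to lime.
    Visit lime.
    At lime: go left to daisy.
      Visit daisy.
      At daisy: no left child.
      At daisy: go right to moss.
        Visit moss.
        At moss: no left child.
        At moss: go right to fir.
          fir is a leaf — visit fir.
    At lime: no right child.
  At rye: go right to cedar.
    Visit cedar.
    At cedar: no left child.
    At cedar: go right to aster.
      Visit aster.
      At aster: go left to hop.
        hop is a leaf — visit hop.
      At aster: go right to poppy.
        poppy is a leaf — visit poppy.

bay, iris, fig, lily, reed, fern, teak, rose, rye, lime, daisy, moss, fir, cedar, aster, hop, poppy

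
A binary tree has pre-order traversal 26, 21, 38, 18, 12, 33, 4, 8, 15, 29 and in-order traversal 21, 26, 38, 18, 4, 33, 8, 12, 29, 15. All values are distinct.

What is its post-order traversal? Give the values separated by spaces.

The first element of pre-order is the root; it splits in-order into left and right subtrees.
Root 26: left subtree has 1 node {21}, right has 8 {38, 18, 4, 33, 8, 12, 29, 15}.
  Root 38: left subtree has 0 nodes { }, right has 7 {18, 4, 33, 8, 12, 29, 15}.
    Root 18: left subtree has 0 nodes { }, right has 6 {4, 33, 8, 12, 29, 15}.
      Root 12: left subtree has 3 nodes {4, 33, 8}, right has 2 {29, 15}.
        Root 33: left subtree has 1 node {4}, right has 1 {8}.
        Root 15: left subtree has 1 node {29}, right has 0 { }.

21 4 8 33 29 15 12 18 38 26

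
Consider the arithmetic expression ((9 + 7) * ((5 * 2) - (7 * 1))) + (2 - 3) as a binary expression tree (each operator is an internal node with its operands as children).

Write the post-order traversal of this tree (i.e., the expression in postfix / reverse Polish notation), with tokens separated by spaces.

Post-order on an expression tree gives postfix notation: for each operator, emit left operand, right operand, then the operator.

9 7 + 5 2 * 7 1 * - * 2 3 - +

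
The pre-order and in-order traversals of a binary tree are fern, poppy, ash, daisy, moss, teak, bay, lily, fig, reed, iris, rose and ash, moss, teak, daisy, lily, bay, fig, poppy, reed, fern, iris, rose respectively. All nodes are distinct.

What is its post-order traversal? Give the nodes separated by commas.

The first element of pre-order is the root; it splits in-order into left and right subtrees.
Root fern: left subtree has 9 nodes {ash, moss, teak, daisy, lily, bay, fig, poppy, reed}, right has 2 {iris, rose}.
  Root poppy: left subtree has 7 nodes {ash, moss, teak, daisy, lily, bay, fig}, right has 1 {reed}.
    Root ash: left subtree has 0 nodes { }, right has 6 {moss, teak, daisy, lily, bay, fig}.
      Root daisy: left subtree has 2 nodes {moss, teak}, right has 3 {lily, bay, fig}.
        Root moss: left subtree has 0 nodes { }, right has 1 {teak}.
        Root bay: left subtree has 1 node {lily}, right has 1 {fig}.
  Root iris: left subtree has 0 nodes { }, right has 1 {rose}.

teak, moss, lily, fig, bay, daisy, ash, reed, poppy, rose, iris, fern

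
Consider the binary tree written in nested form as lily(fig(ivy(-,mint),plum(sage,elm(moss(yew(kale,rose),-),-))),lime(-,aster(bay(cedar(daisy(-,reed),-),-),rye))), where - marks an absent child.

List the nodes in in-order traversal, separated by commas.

ivy, mint, fig, sage, plum, kale, yew, rose, moss, elm, lily, lime, daisy, reed, cedar, bay, aster, rye

In-order visits the left subtree, then the node, then the right subtree.
At lily: go left to fig.
  At fig: go left to ivy.
    At ivy: no left child.
    Visit ivy.
    At ivy: go right to mint.
      mint is a leaf — visit mint.
  Visit fig.
  At fig: go right to plum.
    At plum: go left to sage.
      sage is a leaf — visit sage.
    Visit plum.
    At plum: go right to elm.
      At elm: go left to moss.
        At moss: go left to yew.
          At yew: go left to kale.
            kale is a leaf — visit kale.
          Visit yew.
          At yew: go right to rose.
            rose is a leaf — visit rose.
        Visit moss.
        At moss: no right child.
      Visit elm.
      At elm: no right child.
Visit lily.
At lily: go right to lime.
  At lime: no left child.
  Visit lime.
  At lime: go right to aster.
    At aster: go left to bay.
      At bay: go left to cedar.
        At cedar: go left to daisy.
          At daisy: no left child.
          Visit daisy.
          At daisy: go right to reed.
            reed is a leaf — visit reed.
        Visit cedar.
        At cedar: no right child.
      Visit bay.
      At bay: no right child.
    Visit aster.
    At aster: go right to rye.
      rye is a leaf — visit rye.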